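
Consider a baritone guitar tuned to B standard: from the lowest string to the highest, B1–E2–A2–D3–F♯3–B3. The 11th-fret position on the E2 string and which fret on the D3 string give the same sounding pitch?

1

E2 at fret 11 is E2 + 11 semitones = D♯3.
The open D3 string is 10 semitones above the open E2, so the same pitch on the D3 string lies at fret 11 − 10 = 1.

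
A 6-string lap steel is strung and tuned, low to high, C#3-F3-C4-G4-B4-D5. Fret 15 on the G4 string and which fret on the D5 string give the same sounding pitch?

G4 at fret 15 is G4 + 15 semitones = A#5.
The open D5 string is 7 semitones above the open G4, so the same pitch on the D5 string lies at fret 15 − 7 = 8.

8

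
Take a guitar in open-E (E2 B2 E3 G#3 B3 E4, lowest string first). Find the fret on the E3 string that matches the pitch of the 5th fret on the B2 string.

0

Fret 5 on B2 is MIDI 47 + 5 = 52 (E3). On the E3 string (open MIDI 52), that pitch is 52 − 52 = fret 0.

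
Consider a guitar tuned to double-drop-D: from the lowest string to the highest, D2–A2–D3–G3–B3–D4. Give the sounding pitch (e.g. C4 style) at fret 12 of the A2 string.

Each fret is one semitone, so A2 + 12 = A3.

A3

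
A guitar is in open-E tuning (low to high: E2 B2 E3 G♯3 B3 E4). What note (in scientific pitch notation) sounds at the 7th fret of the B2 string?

B2 is MIDI 47. Adding 7 gives 54, which is F♯3.
(Equivalently spelled G♭3.)

F♯3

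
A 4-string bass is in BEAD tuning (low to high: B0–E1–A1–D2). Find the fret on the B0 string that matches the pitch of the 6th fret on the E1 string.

E1 at fret 6 is E1 + 6 semitones = A#1.
The open B0 string is 5 semitones below the open E1, so the same pitch on the B0 string lies at fret 6 + 5 = 11.

11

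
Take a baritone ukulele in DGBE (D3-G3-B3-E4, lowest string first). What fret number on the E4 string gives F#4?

2

F#4 is 2 semitones above the open E4 (E–F–F#), so it sits at fret 2.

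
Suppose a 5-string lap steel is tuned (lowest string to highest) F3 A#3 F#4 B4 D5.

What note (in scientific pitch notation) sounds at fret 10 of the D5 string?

C6

D5 is MIDI 74. Adding 10 gives 84, which is C6.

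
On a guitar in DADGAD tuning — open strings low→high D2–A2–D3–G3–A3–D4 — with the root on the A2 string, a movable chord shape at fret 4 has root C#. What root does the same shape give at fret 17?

Moving from fret 4 to fret 17 shifts the root by 13 semitones.
C# up 13 semitones is D.

D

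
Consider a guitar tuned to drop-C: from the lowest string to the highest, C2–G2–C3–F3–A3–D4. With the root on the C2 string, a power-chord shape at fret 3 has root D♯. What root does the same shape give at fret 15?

D♯

Moving from fret 3 to fret 15 shifts the root by 12 semitones.
D♯ up 12 semitones is D♯.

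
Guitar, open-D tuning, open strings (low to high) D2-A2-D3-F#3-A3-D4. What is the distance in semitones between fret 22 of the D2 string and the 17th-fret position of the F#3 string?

11 semitones

D2 at fret 22 → C4 (MIDI 60); F#3 at fret 17 → B4 (MIDI 71).
60 − 71 = -11, so the two pitches are 11 semitones apart, with B4 the higher.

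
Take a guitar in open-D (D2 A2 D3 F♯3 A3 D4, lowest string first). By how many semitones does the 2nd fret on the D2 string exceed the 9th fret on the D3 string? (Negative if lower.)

-19 semitones

D2 at fret 2 → E2 (MIDI 40); D3 at fret 9 → B3 (MIDI 59).
40 − 59 = -19, so the two pitches are 19 semitones apart.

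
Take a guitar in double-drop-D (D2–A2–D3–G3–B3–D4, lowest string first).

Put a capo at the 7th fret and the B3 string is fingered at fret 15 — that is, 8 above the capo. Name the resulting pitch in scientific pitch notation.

D5

The capo raises the open B3 by 7 semitones to F#4; fretting 8 more gives B3 + 7 + 8 = B3 + 15 semitones = D5.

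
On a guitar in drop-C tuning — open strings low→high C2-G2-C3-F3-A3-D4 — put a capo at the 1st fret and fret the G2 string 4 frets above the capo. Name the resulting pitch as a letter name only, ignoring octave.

C

The capo raises the open G2 by 1 semitone to G#2; fretting 4 more gives G2 + 1 + 4 = G2 + 5 semitones, landing on C.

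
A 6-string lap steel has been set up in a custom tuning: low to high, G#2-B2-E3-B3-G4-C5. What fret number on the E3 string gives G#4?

16

G#4 is 16 semitones above the open E3 (E–F–F#–G–…–F#–G–G#), so it sits at fret 16.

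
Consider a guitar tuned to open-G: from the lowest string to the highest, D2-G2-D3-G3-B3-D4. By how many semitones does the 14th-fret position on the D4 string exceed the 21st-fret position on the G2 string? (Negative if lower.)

12 semitones

D4 at fret 14 → E5 (MIDI 76); G2 at fret 21 → E4 (MIDI 64).
76 − 64 = 12, so the two pitches are 12 semitones apart.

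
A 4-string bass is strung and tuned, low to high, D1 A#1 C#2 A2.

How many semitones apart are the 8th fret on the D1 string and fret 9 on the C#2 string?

12 semitones

D1 at fret 8 → A#1 (MIDI 34); C#2 at fret 9 → A#2 (MIDI 46).
34 − 46 = -12, so the two pitches are 12 semitones apart, with A#2 the higher.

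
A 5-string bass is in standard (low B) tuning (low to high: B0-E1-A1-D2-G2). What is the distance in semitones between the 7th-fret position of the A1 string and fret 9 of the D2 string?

A1 at fret 7 → E2 (MIDI 40); D2 at fret 9 → B2 (MIDI 47).
40 − 47 = -7, so the two pitches are 7 semitones apart, with B2 the higher.

7 semitones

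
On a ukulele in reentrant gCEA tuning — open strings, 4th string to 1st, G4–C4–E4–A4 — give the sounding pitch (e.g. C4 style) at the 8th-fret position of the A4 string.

F5

A4 is MIDI 69. Adding 8 gives 77, which is F5.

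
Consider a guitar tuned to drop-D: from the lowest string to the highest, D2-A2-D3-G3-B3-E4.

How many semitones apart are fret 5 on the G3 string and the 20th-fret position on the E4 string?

24 semitones

G3 at fret 5 → C4 (MIDI 60); E4 at fret 20 → C6 (MIDI 84).
60 − 84 = -24, so the two pitches are 24 semitones apart, with C6 the higher.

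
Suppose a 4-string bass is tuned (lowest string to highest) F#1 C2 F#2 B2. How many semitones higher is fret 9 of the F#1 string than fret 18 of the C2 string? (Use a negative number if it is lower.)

-15 semitones

F#1 at fret 9 → D#2 (MIDI 39); C2 at fret 18 → F#3 (MIDI 54).
39 − 54 = -15, so the two pitches are 15 semitones apart.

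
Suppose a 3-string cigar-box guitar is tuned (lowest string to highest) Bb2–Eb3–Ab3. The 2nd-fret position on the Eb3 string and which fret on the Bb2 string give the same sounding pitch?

7

Eb3 at fret 2 is Eb3 + 2 semitones = F3.
The open Bb2 string is 5 semitones below the open Eb3, so the same pitch on the Bb2 string lies at fret 2 + 5 = 7.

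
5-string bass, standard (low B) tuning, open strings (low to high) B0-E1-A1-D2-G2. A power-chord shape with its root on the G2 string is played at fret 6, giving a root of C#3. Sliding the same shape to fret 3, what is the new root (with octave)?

Moving from fret 6 to fret 3 shifts the root by -3 semitones.
C#3 down 3 semitones is A#2.

A#2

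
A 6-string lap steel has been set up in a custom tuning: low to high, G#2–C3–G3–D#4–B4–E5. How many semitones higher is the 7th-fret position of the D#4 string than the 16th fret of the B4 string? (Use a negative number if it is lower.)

D#4 at fret 7 → A#4 (MIDI 70); B4 at fret 16 → D#6 (MIDI 87).
70 − 87 = -17, so the two pitches are 17 semitones apart.

-17 semitones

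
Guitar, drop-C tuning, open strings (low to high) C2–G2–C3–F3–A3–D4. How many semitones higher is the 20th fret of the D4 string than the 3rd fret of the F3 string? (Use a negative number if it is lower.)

D4 at fret 20 → A#5 (MIDI 82); F3 at fret 3 → G#3 (MIDI 56).
82 − 56 = 26, so the two pitches are 26 semitones apart.

26 semitones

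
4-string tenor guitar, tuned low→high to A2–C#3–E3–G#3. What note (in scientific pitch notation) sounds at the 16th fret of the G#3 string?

G#3 is MIDI 56. Adding 16 gives 72, which is C5.

C5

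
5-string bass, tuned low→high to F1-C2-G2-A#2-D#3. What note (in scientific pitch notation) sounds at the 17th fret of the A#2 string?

A#2 is MIDI 46. Adding 17 gives 63, which is D#4.

D#4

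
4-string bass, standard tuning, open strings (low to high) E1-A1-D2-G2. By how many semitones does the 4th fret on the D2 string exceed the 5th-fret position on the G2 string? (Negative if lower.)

D2 at fret 4 → F#2 (MIDI 42); G2 at fret 5 → C3 (MIDI 48).
42 − 48 = -6, so the two pitches are 6 semitones apart.

-6 semitones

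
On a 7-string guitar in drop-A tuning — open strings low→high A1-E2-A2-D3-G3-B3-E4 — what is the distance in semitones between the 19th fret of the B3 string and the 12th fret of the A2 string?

B3 at fret 19 → F#5 (MIDI 78); A2 at fret 12 → A3 (MIDI 57).
78 − 57 = 21, so the two pitches are 21 semitones apart, with F#5 the higher.

21 semitones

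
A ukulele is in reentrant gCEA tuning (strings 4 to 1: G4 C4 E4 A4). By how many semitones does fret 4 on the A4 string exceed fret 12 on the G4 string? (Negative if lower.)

A4 at fret 4 → C#5 (MIDI 73); G4 at fret 12 → G5 (MIDI 79).
73 − 79 = -6, so the two pitches are 6 semitones apart.

-6 semitones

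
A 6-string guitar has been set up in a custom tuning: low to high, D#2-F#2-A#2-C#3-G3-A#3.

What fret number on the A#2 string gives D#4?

17

D#4 is 17 semitones above the open A#2 (A#–B–C–C#–…–C#–D–D#), so it sits at fret 17.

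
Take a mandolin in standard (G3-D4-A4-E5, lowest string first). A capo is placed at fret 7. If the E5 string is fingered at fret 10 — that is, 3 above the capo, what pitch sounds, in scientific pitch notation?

The capo raises the open E5 by 7 semitones to B5; fretting 3 more gives E5 + 7 + 3 = E5 + 10 semitones = D6.

D6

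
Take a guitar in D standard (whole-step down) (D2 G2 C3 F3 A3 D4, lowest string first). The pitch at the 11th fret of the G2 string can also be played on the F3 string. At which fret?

Fret 11 on G2 is MIDI 43 + 11 = 54 (F#3). On the F3 string (open MIDI 53), that pitch is 54 − 53 = fret 1.

1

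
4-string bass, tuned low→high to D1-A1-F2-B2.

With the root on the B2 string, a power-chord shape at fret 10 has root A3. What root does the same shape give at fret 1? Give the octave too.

Moving from fret 10 to fret 1 shifts the root by -9 semitones.
A3 down 9 semitones is C3.

C3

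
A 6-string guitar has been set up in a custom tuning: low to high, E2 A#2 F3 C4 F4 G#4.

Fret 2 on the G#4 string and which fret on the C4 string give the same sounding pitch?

G#4 at fret 2 is G#4 + 2 semitones = A#4.
The open C4 string is 8 semitones below the open G#4, so the same pitch on the C4 string lies at fret 2 + 8 = 10.

10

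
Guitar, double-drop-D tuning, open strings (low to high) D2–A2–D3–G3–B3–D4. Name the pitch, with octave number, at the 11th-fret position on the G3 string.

G3 is MIDI 55. Adding 11 gives 66, which is F#4.

F#4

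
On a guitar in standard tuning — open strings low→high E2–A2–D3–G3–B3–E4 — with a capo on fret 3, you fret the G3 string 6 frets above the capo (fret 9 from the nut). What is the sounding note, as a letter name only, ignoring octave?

E

The capo raises the open G3 by 3 semitones to A♯3; fretting 6 more gives G3 + 3 + 6 = G3 + 9 semitones, landing on E.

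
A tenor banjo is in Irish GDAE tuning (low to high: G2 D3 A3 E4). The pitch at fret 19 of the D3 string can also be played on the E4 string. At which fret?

5

D3 at fret 19 is D3 + 19 semitones = A4.
The open E4 string is 14 semitones above the open D3, so the same pitch on the E4 string lies at fret 19 − 14 = 5.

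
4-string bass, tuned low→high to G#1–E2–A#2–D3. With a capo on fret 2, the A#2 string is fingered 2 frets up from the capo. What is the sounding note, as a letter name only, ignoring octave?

The capo raises the open A#2 by 2 semitones to C3; fretting 2 more gives A#2 + 2 + 2 = A#2 + 4 semitones, landing on D.

D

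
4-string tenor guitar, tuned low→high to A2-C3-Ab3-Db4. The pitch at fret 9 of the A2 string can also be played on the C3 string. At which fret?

Fret 9 on A2 is MIDI 45 + 9 = 54 (Gb3). On the C3 string (open MIDI 48), that pitch is 54 − 48 = fret 6.

6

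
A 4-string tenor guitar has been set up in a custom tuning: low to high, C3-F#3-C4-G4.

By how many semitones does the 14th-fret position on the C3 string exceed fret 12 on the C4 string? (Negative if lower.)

-10 semitones

C3 at fret 14 → D4 (MIDI 62); C4 at fret 12 → C5 (MIDI 72).
62 − 72 = -10, so the two pitches are 10 semitones apart.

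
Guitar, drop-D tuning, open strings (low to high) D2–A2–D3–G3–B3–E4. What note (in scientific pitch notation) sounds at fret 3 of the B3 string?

The open B3 string plus 3 semitones: B–C–C#–D.
The walk passes from B into C once, so the octave number goes from 3 to 4.

D4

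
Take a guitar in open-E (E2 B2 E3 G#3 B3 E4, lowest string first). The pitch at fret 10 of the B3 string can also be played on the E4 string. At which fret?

B3 at fret 10 is B3 + 10 semitones = A4.
The open E4 string is 5 semitones above the open B3, so the same pitch on the E4 string lies at fret 10 − 5 = 5.

5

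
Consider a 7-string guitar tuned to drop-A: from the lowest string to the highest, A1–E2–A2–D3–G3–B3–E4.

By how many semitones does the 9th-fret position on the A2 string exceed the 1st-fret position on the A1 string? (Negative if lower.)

A2 at fret 9 → F#3 (MIDI 54); A1 at fret 1 → A#1 (MIDI 34).
54 − 34 = 20, so the two pitches are 20 semitones apart.

20 semitones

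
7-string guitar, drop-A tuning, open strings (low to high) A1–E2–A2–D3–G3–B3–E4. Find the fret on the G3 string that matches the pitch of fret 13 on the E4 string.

E4 at fret 13 is E4 + 13 semitones = F5.
The open G3 string is 9 semitones below the open E4, so the same pitch on the G3 string lies at fret 13 + 9 = 22.

22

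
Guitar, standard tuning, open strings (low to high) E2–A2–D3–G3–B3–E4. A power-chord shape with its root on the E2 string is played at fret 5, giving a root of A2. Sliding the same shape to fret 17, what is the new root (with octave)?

A3

Moving from fret 5 to fret 17 shifts the root by 12 semitones.
A2 up 12 semitones is A3.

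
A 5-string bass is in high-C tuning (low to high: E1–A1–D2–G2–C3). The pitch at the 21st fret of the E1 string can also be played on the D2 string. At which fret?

E1 at fret 21 is E1 + 21 semitones = C#3.
The open D2 string is 10 semitones above the open E1, so the same pitch on the D2 string lies at fret 21 − 10 = 11.

11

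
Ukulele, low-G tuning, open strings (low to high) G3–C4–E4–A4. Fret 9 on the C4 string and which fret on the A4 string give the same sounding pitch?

0

C4 at fret 9 is C4 + 9 semitones = A4.
The open A4 string is 9 semitones above the open C4, so the same pitch on the A4 string lies at fret 9 − 9 = 0.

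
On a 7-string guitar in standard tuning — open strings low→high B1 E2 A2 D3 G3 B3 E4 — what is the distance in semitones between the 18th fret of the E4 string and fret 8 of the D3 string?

24 semitones

E4 at fret 18 → A#5 (MIDI 82); D3 at fret 8 → A#3 (MIDI 58).
82 − 58 = 24, so the two pitches are 24 semitones apart, with A#5 the higher.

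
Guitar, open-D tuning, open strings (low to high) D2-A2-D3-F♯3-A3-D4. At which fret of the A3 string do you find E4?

7

E4 is 7 semitones above the open A3 (A–A#–B–C–C#–D–D#–E), so it sits at fret 7.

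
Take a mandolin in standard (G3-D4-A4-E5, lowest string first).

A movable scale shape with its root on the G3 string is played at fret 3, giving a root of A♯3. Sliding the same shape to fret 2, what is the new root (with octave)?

Moving from fret 3 to fret 2 shifts the root by -1 semitone.
A♯3 down 1 semitone is A3.

A3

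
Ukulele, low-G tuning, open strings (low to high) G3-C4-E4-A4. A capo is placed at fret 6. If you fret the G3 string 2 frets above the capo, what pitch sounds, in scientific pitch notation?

The capo raises the open G3 by 6 semitones to C#4; fretting 2 more gives G3 + 6 + 2 = G3 + 8 semitones = D#4.

D#4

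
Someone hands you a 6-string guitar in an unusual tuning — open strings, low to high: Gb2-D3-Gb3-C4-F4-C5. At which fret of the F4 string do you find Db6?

Db6 is 20 semitones above the open F4 (F–Gb–G–Ab–…–B–C–Db), so it sits at fret 20.

20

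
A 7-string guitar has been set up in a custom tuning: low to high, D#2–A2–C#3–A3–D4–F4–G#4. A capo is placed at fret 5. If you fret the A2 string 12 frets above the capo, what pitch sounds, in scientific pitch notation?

The capo raises the open A2 by 5 semitones to D3; fretting 12 more gives A2 + 5 + 12 = A2 + 17 semitones = D4.

D4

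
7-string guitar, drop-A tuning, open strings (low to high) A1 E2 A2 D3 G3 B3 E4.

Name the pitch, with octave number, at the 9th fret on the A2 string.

F♯3

A2 is MIDI 45. Adding 9 gives 54, which is F♯3.
(Equivalently spelled G♭3.)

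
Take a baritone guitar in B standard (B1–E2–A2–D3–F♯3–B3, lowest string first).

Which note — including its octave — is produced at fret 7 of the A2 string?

E3

The open A2 string plus 7 semitones: A–A#–B–C–C#–D–D#–E.
The walk passes from B into C once, so the octave number goes from 2 to 3.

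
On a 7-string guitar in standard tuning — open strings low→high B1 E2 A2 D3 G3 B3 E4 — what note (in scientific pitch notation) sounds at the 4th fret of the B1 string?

The open B1 string plus 4 semitones: B–C–C#–D–D#.
The walk passes from B into C once, so the octave number goes from 1 to 2.
(Equivalently spelled Eb2.)

D#2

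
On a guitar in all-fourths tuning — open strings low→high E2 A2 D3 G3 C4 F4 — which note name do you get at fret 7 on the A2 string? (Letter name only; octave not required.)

E

A2 is MIDI 45. Adding 7 gives 52; 52 mod 12 = 4, i.e. E.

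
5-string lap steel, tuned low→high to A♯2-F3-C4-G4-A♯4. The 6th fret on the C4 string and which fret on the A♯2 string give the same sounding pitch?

20

C4 at fret 6 is C4 + 6 semitones = F♯4.
The open A♯2 string is 14 semitones below the open C4, so the same pitch on the A♯2 string lies at fret 6 + 14 = 20.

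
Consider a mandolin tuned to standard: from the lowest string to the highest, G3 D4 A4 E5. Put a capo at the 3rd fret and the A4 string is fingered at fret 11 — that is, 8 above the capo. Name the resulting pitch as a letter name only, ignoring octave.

The capo raises the open A4 by 3 semitones to C5; fretting 8 more gives A4 + 3 + 8 = A4 + 11 semitones, landing on G#.
(Also written Ab.)

G#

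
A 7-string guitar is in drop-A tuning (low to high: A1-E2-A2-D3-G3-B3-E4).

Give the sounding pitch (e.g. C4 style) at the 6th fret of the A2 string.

Each fret is one semitone, so A2 + 6 = D#3.

D#3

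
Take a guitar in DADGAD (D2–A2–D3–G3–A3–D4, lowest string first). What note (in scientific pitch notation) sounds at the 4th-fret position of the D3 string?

F♯3

Each fret is one semitone, so D3 + 4 = F♯3.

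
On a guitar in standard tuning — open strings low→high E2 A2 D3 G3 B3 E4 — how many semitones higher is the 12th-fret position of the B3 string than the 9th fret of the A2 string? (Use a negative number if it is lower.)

17 semitones

B3 at fret 12 → B4 (MIDI 71); A2 at fret 9 → F#3 (MIDI 54).
71 − 54 = 17, so the two pitches are 17 semitones apart.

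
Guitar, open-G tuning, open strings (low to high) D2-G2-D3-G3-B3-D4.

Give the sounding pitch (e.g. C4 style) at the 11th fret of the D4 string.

D4 is MIDI 62. Adding 11 gives 73, which is C#5.
(Equivalently spelled Db5.)

C#5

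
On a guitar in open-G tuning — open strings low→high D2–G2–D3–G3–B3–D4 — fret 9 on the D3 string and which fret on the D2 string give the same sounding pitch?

Fret 9 on D3 is MIDI 50 + 9 = 59 (B3). On the D2 string (open MIDI 38), that pitch is 59 − 38 = fret 21.

21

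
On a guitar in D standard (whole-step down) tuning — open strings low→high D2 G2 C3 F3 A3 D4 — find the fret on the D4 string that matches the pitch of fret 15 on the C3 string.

Fret 15 on C3 is MIDI 48 + 15 = 63 (D♯4). On the D4 string (open MIDI 62), that pitch is 63 − 62 = fret 1.

1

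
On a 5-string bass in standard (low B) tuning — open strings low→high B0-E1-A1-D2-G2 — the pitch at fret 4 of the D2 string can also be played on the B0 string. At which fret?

19

D2 at fret 4 is D2 + 4 semitones = F#2.
The open B0 string is 15 semitones below the open D2, so the same pitch on the B0 string lies at fret 4 + 15 = 19.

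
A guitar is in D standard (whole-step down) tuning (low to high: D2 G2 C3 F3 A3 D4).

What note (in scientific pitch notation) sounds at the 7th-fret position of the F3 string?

C4

F3 is MIDI 53. Adding 7 gives 60, which is C4.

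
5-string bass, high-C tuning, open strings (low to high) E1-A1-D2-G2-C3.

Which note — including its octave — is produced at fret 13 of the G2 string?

G♯3

Each fret is one semitone, so G2 + 13 = G♯3.
(Equivalently spelled A♭3.)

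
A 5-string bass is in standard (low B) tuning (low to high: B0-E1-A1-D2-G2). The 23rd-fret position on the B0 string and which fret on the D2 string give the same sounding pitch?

8

B0 at fret 23 is B0 + 23 semitones = A♯2.
The open D2 string is 15 semitones above the open B0, so the same pitch on the D2 string lies at fret 23 − 15 = 8.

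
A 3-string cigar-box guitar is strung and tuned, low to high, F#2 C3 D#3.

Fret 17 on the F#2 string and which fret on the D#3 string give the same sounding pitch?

8

F#2 at fret 17 is F#2 + 17 semitones = B3.
The open D#3 string is 9 semitones above the open F#2, so the same pitch on the D#3 string lies at fret 17 − 9 = 8.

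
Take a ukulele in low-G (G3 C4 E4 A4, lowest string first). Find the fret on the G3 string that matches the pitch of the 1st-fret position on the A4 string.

Fret 1 on A4 is MIDI 69 + 1 = 70 (A#4). On the G3 string (open MIDI 55), that pitch is 70 − 55 = fret 15.

15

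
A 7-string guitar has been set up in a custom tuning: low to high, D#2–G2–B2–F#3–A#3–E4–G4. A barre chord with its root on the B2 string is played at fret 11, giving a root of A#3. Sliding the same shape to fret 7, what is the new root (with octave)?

Moving from fret 11 to fret 7 shifts the root by -4 semitones.
A#3 down 4 semitones is F#3.

F#3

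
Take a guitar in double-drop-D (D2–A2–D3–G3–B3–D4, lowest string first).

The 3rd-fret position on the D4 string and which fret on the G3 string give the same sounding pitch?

10

Fret 3 on D4 is MIDI 62 + 3 = 65 (F4). On the G3 string (open MIDI 55), that pitch is 65 − 55 = fret 10.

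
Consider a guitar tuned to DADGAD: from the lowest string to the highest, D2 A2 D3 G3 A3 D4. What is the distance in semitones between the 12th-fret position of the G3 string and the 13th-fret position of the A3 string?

G3 at fret 12 → G4 (MIDI 67); A3 at fret 13 → A#4 (MIDI 70).
67 − 70 = -3, so the two pitches are 3 semitones apart, with A#4 the higher.

3 semitones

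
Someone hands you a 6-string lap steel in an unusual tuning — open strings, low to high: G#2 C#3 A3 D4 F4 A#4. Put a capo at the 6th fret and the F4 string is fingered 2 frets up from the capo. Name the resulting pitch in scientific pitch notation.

C#5

The capo raises the open F4 by 6 semitones to B4; fretting 2 more gives F4 + 6 + 2 = F4 + 8 semitones = C#5.
(Also written Db.)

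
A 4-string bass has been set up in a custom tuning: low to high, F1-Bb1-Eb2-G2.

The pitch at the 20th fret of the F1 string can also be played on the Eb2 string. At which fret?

F1 at fret 20 is F1 + 20 semitones = Db3.
The open Eb2 string is 10 semitones above the open F1, so the same pitch on the Eb2 string lies at fret 20 − 10 = 10.

10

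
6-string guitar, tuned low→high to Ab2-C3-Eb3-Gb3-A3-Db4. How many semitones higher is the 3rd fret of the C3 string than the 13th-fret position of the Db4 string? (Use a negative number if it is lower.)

-23 semitones

C3 at fret 3 → Eb3 (MIDI 51); Db4 at fret 13 → D5 (MIDI 74).
51 − 74 = -23, so the two pitches are 23 semitones apart.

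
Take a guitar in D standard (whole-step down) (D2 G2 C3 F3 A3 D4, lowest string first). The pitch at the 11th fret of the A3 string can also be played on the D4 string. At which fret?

Fret 11 on A3 is MIDI 57 + 11 = 68 (G#4). On the D4 string (open MIDI 62), that pitch is 68 − 62 = fret 6.

6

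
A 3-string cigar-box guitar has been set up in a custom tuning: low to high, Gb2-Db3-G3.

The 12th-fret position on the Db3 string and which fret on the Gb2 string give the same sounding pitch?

19

Db3 at fret 12 is Db3 + 12 semitones = Db4.
The open Gb2 string is 7 semitones below the open Db3, so the same pitch on the Gb2 string lies at fret 12 + 7 = 19.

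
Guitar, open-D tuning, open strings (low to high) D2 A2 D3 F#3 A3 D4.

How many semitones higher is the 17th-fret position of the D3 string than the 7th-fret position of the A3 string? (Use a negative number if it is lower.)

3 semitones

D3 at fret 17 → G4 (MIDI 67); A3 at fret 7 → E4 (MIDI 64).
67 − 64 = 3, so the two pitches are 3 semitones apart.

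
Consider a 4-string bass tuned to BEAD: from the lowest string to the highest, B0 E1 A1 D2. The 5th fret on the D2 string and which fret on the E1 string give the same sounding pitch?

15

D2 at fret 5 is D2 + 5 semitones = G2.
The open E1 string is 10 semitones below the open D2, so the same pitch on the E1 string lies at fret 5 + 10 = 15.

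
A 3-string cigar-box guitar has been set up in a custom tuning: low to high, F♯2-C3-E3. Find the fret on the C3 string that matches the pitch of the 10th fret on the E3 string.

E3 at fret 10 is E3 + 10 semitones = D4.
The open C3 string is 4 semitones below the open E3, so the same pitch on the C3 string lies at fret 10 + 4 = 14.

14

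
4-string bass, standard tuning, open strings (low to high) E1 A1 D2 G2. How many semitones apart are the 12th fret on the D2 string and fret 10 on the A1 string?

7 semitones

D2 at fret 12 → D3 (MIDI 50); A1 at fret 10 → G2 (MIDI 43).
50 − 43 = 7, so the two pitches are 7 semitones apart, with D3 the higher.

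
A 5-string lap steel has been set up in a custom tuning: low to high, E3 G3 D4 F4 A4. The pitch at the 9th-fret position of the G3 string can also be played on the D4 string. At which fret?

2

G3 at fret 9 is G3 + 9 semitones = E4.
The open D4 string is 7 semitones above the open G3, so the same pitch on the D4 string lies at fret 9 − 7 = 2.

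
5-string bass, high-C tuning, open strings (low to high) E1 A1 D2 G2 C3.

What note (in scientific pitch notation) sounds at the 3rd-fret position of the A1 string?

A1 is MIDI 33. Adding 3 gives 36, which is C2.

C2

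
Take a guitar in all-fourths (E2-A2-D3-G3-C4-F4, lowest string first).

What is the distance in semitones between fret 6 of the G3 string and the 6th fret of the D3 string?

5 semitones

G3 at fret 6 → C♯4 (MIDI 61); D3 at fret 6 → G♯3 (MIDI 56).
61 − 56 = 5, so the two pitches are 5 semitones apart, with C♯4 the higher.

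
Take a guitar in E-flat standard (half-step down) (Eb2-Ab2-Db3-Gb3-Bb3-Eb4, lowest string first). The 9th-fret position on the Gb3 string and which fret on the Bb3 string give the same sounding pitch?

5

Gb3 at fret 9 is Gb3 + 9 semitones = Eb4.
The open Bb3 string is 4 semitones above the open Gb3, so the same pitch on the Bb3 string lies at fret 9 − 4 = 5.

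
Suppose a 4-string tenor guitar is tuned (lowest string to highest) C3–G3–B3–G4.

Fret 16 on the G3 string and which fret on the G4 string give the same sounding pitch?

4

Fret 16 on G3 is MIDI 55 + 16 = 71 (B4). On the G4 string (open MIDI 67), that pitch is 71 − 67 = fret 4.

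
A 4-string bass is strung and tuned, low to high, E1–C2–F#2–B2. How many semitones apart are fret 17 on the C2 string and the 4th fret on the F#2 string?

7 semitones

C2 at fret 17 → F3 (MIDI 53); F#2 at fret 4 → A#2 (MIDI 46).
53 − 46 = 7, so the two pitches are 7 semitones apart, with F3 the higher.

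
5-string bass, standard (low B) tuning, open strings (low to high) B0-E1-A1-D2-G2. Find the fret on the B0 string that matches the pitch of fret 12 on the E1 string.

Fret 12 on E1 is MIDI 28 + 12 = 40 (E2). On the B0 string (open MIDI 23), that pitch is 40 − 23 = fret 17.

17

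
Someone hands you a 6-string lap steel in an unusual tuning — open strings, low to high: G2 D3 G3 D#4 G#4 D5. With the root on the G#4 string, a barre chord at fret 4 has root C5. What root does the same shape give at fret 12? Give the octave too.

Moving from fret 4 to fret 12 shifts the root by 8 semitones.
C5 up 8 semitones is G#5.

G#5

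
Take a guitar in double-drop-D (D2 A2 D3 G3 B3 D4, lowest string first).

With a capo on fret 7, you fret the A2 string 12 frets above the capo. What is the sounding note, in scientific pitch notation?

E4

The capo raises the open A2 by 7 semitones to E3; fretting 12 more gives A2 + 7 + 12 = A2 + 19 semitones = E4.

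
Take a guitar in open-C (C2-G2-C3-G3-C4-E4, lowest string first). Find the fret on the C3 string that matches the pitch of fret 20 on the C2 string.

C2 at fret 20 is C2 + 20 semitones = G♯3.
The open C3 string is 12 semitones above the open C2, so the same pitch on the C3 string lies at fret 20 − 12 = 8.

8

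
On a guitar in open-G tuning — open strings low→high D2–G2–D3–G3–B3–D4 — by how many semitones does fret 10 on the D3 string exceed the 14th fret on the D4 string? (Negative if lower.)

-16 semitones

D3 at fret 10 → C4 (MIDI 60); D4 at fret 14 → E5 (MIDI 76).
60 − 76 = -16, so the two pitches are 16 semitones apart.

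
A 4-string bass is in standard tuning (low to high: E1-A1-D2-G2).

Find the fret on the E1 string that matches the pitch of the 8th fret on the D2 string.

D2 at fret 8 is D2 + 8 semitones = A#2.
The open E1 string is 10 semitones below the open D2, so the same pitch on the E1 string lies at fret 8 + 10 = 18.

18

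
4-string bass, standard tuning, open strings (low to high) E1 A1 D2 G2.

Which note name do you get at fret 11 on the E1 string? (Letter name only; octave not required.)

E1 is MIDI 28. Adding 11 gives 39; 39 mod 12 = 3, i.e. D#.

D#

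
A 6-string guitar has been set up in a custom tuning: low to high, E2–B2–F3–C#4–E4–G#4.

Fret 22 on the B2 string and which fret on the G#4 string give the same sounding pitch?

Fret 22 on B2 is MIDI 47 + 22 = 69 (A4). On the G#4 string (open MIDI 68), that pitch is 69 − 68 = fret 1.

1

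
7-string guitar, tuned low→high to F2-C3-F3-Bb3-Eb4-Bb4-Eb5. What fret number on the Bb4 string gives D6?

16

D6 is 16 semitones above the open Bb4 (Bb–B–C–Db–…–C–Db–D), so it sits at fret 16.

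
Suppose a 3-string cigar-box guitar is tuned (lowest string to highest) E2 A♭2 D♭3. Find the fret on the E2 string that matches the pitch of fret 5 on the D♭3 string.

D♭3 at fret 5 is D♭3 + 5 semitones = G♭3.
The open E2 string is 9 semitones below the open D♭3, so the same pitch on the E2 string lies at fret 5 + 9 = 14.

14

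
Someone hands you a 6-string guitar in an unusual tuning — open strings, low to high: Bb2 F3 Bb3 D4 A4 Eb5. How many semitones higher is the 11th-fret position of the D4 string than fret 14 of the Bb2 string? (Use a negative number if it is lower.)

13 semitones

D4 at fret 11 → Db5 (MIDI 73); Bb2 at fret 14 → C4 (MIDI 60).
73 − 60 = 13, so the two pitches are 13 semitones apart.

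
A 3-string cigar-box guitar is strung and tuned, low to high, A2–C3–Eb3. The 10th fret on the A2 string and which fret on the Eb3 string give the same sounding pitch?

4

Fret 10 on A2 is MIDI 45 + 10 = 55 (G3). On the Eb3 string (open MIDI 51), that pitch is 55 − 51 = fret 4.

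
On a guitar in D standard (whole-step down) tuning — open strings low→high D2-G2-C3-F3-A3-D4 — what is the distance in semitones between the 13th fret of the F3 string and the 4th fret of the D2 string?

F3 at fret 13 → F#4 (MIDI 66); D2 at fret 4 → F#2 (MIDI 42).
66 − 42 = 24, so the two pitches are 24 semitones apart, with F#4 the higher.

24 semitones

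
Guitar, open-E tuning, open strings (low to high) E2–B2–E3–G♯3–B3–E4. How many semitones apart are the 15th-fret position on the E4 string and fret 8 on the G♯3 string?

15 semitones

E4 at fret 15 → G5 (MIDI 79); G♯3 at fret 8 → E4 (MIDI 64).
79 − 64 = 15, so the two pitches are 15 semitones apart, with G5 the higher.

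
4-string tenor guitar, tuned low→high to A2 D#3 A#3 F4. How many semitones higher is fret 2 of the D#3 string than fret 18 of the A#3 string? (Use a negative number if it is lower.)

-23 semitones

D#3 at fret 2 → F3 (MIDI 53); A#3 at fret 18 → E5 (MIDI 76).
53 − 76 = -23, so the two pitches are 23 semitones apart.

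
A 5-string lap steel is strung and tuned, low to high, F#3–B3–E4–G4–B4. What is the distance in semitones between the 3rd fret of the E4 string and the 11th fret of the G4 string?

11 semitones

E4 at fret 3 → G4 (MIDI 67); G4 at fret 11 → F#5 (MIDI 78).
67 − 78 = -11, so the two pitches are 11 semitones apart, with F#5 the higher.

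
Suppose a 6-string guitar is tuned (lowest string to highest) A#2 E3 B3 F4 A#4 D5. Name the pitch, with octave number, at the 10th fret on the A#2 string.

Each fret is one semitone, so A#2 + 10 = G#3.

G#3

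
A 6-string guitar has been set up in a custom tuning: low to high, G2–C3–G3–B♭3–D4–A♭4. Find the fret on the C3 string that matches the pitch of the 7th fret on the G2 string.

Fret 7 on G2 is MIDI 43 + 7 = 50 (D3). On the C3 string (open MIDI 48), that pitch is 50 − 48 = fret 2.

2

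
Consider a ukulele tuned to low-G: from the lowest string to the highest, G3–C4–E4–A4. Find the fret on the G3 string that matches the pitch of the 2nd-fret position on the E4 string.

E4 at fret 2 is E4 + 2 semitones = F#4.
The open G3 string is 9 semitones below the open E4, so the same pitch on the G3 string lies at fret 2 + 9 = 11.

11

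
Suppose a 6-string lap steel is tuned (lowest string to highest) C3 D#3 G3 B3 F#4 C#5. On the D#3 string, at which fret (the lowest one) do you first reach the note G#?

From D#3, count semitones up the chromatic scale until reaching G#: D#–E–F–F#–G–G# — 5 steps.

5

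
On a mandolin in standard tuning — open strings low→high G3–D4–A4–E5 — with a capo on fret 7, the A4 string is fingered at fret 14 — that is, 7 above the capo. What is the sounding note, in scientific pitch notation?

The capo raises the open A4 by 7 semitones to E5; fretting 7 more gives A4 + 7 + 7 = A4 + 14 semitones = B5.

B5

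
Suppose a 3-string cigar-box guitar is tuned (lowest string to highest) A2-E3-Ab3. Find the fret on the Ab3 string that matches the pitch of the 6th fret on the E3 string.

Fret 6 on E3 is MIDI 52 + 6 = 58 (Bb3). On the Ab3 string (open MIDI 56), that pitch is 58 − 56 = fret 2.

2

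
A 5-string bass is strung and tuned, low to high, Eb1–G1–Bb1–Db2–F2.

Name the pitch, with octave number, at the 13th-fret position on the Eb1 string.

E2

Each fret is one semitone, so Eb1 + 13 = E2.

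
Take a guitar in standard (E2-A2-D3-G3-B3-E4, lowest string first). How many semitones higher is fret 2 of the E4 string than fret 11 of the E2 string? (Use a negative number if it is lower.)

E4 at fret 2 → F#4 (MIDI 66); E2 at fret 11 → D#3 (MIDI 51).
66 − 51 = 15, so the two pitches are 15 semitones apart.

15 semitones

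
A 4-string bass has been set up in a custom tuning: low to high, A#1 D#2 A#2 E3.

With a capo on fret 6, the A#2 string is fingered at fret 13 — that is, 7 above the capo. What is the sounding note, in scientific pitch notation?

The capo raises the open A#2 by 6 semitones to E3; fretting 7 more gives A#2 + 6 + 7 = A#2 + 13 semitones = B3.

B3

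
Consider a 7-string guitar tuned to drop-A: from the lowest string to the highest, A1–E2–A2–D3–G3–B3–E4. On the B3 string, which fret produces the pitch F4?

6

F4 is 6 semitones above the open B3 (B–C–C#–D–D#–E–F), so it sits at fret 6.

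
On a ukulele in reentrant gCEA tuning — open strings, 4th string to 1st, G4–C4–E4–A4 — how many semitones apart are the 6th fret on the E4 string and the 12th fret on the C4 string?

2 semitones

E4 at fret 6 → A#4 (MIDI 70); C4 at fret 12 → C5 (MIDI 72).
70 − 72 = -2, so the two pitches are 2 semitones apart, with C5 the higher.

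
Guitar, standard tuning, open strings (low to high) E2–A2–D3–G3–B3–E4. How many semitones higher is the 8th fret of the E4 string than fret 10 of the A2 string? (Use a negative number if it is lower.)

E4 at fret 8 → C5 (MIDI 72); A2 at fret 10 → G3 (MIDI 55).
72 − 55 = 17, so the two pitches are 17 semitones apart.

17 semitones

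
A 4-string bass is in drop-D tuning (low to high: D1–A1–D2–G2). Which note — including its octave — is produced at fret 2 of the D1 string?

Each fret is one semitone, so D1 + 2 = E1.

E1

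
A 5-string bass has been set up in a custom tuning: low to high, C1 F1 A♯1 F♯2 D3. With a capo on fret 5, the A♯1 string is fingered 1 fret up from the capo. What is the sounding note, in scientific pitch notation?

The capo raises the open A♯1 by 5 semitones to D♯2; fretting 1 more gives A♯1 + 5 + 1 = A♯1 + 6 semitones = E2.

E2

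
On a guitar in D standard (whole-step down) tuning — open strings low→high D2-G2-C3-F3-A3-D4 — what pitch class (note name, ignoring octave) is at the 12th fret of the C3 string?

C3 is MIDI 48. Adding 12 gives 60; 60 mod 12 = 0, i.e. C.

C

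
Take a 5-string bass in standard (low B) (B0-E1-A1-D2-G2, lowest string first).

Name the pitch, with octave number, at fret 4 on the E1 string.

E1 is MIDI 28. Adding 4 gives 32, which is G#1.
(Equivalently spelled Ab1.)

G#1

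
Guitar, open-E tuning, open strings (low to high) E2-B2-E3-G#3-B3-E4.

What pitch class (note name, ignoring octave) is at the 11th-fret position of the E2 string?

The open E2 string plus 11 semitones: E–F–F#–G–…–C#–D–D#.
(Equivalently spelled Eb.)

D#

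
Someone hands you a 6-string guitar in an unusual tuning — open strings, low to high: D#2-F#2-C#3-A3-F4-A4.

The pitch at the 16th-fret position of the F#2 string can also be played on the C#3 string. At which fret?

9

F#2 at fret 16 is F#2 + 16 semitones = A#3.
The open C#3 string is 7 semitones above the open F#2, so the same pitch on the C#3 string lies at fret 16 − 7 = 9.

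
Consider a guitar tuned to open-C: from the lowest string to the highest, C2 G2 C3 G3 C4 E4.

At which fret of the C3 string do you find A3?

9

A3 is 9 semitones above the open C3 (C–C#–D–D#–E–F–F#–G–G#–A), so it sits at fret 9.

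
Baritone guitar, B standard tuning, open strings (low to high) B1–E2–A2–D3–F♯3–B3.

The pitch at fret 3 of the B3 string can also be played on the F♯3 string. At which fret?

Fret 3 on B3 is MIDI 59 + 3 = 62 (D4). On the F♯3 string (open MIDI 54), that pitch is 62 − 54 = fret 8.

8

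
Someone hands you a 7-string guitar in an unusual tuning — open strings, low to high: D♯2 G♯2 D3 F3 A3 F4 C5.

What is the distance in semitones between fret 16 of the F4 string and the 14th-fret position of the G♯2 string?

23 semitones

F4 at fret 16 → A5 (MIDI 81); G♯2 at fret 14 → A♯3 (MIDI 58).
81 − 58 = 23, so the two pitches are 23 semitones apart, with A5 the higher.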